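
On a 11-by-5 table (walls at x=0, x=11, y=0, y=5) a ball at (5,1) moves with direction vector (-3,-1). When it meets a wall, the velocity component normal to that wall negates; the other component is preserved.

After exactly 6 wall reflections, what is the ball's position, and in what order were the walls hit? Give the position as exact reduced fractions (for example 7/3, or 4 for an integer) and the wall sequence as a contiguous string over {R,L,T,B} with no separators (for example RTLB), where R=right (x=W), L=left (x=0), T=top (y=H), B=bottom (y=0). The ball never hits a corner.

Final position: (6,0)
Wall sequence: BLRTLB

1. t=1 → B at (2,0); v=(-3,1)
2. t=2/3 → L at (0,2/3); v=(3,1)
3. t=11/3 → R at (11,13/3); v=(-3,1)
4. t=2/3 → T at (9,5); v=(-3,-1)
5. t=3 → L at (0,2); v=(3,-1)
6. t=2 → B at (6,0); v=(3,1)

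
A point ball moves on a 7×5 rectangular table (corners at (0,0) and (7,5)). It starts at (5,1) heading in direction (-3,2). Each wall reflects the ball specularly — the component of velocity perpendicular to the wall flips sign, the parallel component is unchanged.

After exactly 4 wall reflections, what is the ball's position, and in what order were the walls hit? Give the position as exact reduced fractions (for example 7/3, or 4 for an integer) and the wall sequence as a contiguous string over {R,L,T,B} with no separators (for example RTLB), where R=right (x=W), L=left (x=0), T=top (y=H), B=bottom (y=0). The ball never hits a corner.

Final position: (11/2,0)
Wall sequence: LTRB

1. t=5/3 → L at (0,13/3); v=(3,2)
2. t=1/3 → T at (1,5); v=(3,-2)
3. t=2 → R at (7,1); v=(-3,-2)
4. t=1/2 → B at (11/2,0); v=(-3,2)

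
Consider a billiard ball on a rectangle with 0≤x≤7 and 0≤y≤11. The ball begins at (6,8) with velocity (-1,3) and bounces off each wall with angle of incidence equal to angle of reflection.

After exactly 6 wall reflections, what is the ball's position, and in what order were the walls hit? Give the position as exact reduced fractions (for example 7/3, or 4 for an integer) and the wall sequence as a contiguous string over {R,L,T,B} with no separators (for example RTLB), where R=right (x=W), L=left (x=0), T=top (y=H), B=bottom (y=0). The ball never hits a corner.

Final position: (7,3)
Wall sequence: TBLTBR

1. t=1 → T at (5,11); v=(-1,-3)
2. t=11/3 → B at (4/3,0); v=(-1,3)
3. t=4/3 → L at (0,4); v=(1,3)
4. t=7/3 → T at (7/3,11); v=(1,-3)
5. t=11/3 → B at (6,0); v=(1,3)
6. t=1 → R at (7,3); v=(-1,3)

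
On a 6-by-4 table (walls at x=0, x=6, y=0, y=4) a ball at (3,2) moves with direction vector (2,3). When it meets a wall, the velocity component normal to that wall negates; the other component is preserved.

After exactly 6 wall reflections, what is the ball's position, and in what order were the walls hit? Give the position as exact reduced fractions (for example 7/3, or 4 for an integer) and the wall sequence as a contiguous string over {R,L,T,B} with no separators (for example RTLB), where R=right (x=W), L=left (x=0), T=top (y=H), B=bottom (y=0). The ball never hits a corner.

Final position: (1/3,0)
Wall sequence: TRBTLB

1. t=2/3 → T at (13/3,4); v=(2,-3)
2. t=5/6 → R at (6,3/2); v=(-2,-3)
3. t=1/2 → B at (5,0); v=(-2,3)
4. t=4/3 → T at (7/3,4); v=(-2,-3)
5. t=7/6 → L at (0,1/2); v=(2,-3)
6. t=1/6 → B at (1/3,0); v=(2,3)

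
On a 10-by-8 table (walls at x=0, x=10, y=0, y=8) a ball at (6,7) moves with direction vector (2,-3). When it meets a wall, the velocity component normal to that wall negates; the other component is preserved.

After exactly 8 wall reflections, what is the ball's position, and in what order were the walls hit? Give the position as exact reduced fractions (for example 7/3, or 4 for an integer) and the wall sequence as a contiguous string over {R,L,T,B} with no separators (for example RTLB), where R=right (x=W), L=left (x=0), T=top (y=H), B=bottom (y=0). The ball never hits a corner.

Final position: (8,0)
Wall sequence: RBTLBTRB

1. t=2 → R at (10,1); v=(-2,-3)
2. t=1/3 → B at (28/3,0); v=(-2,3)
3. t=8/3 → T at (4,8); v=(-2,-3)
4. t=2 → L at (0,2); v=(2,-3)
5. t=2/3 → B at (4/3,0); v=(2,3)
6. t=8/3 → T at (20/3,8); v=(2,-3)
7. t=5/3 → R at (10,3); v=(-2,-3)
8. t=1 → B at (8,0); v=(-2,3)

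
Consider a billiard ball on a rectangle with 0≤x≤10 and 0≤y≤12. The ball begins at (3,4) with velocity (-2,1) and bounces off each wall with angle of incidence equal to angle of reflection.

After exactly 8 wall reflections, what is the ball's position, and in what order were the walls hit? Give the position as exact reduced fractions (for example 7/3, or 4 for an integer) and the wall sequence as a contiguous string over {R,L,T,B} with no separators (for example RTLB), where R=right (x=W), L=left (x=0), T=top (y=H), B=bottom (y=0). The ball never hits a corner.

1. t=3/2 → L at (0,11/2); v=(2,1)
2. t=5 → R at (10,21/2); v=(-2,1)
3. t=3/2 → T at (7,12); v=(-2,-1)
4. t=7/2 → L at (0,17/2); v=(2,-1)
5. t=5 → R at (10,7/2); v=(-2,-1)
6. t=7/2 → B at (3,0); v=(-2,1)
7. t=3/2 → L at (0,3/2); v=(2,1)
8. t=5 → R at (10,13/2); v=(-2,1)

Final position: (10,13/2)
Wall sequence: LRTLRBLR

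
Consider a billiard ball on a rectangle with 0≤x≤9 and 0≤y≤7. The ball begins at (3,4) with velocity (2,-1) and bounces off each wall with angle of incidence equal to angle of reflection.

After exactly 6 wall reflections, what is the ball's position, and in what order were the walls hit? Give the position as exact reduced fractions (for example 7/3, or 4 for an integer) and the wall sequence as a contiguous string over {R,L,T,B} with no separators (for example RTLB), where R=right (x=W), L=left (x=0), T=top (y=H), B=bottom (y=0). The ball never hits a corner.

1. t=3 → R at (9,1); v=(-2,-1)
2. t=1 → B at (7,0); v=(-2,1)
3. t=7/2 → L at (0,7/2); v=(2,1)
4. t=7/2 → T at (7,7); v=(2,-1)
5. t=1 → R at (9,6); v=(-2,-1)
6. t=9/2 → L at (0,3/2); v=(2,-1)

Final position: (0,3/2)
Wall sequence: RBLTRL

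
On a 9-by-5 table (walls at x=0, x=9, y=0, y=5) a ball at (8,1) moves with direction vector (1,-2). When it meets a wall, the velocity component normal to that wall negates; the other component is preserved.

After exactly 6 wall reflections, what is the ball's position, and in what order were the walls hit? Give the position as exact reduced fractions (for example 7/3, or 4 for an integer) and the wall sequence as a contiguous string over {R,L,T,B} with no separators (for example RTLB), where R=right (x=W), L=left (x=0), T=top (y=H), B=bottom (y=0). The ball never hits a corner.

Final position: (0,1)
Wall sequence: BRTBTL

1. t=1/2 → B at (17/2,0); v=(1,2)
2. t=1/2 → R at (9,1); v=(-1,2)
3. t=2 → T at (7,5); v=(-1,-2)
4. t=5/2 → B at (9/2,0); v=(-1,2)
5. t=5/2 → T at (2,5); v=(-1,-2)
6. t=2 → L at (0,1); v=(1,-2)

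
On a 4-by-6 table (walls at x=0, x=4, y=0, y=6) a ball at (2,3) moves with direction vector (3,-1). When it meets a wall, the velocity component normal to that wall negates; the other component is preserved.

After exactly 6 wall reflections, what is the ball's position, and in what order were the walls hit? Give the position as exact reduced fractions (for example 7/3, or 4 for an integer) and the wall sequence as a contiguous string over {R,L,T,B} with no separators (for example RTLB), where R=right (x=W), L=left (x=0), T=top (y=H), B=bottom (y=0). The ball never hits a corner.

Final position: (4,3)
Wall sequence: RLBRLR

1. t=2/3 → R at (4,7/3); v=(-3,-1)
2. t=4/3 → L at (0,1); v=(3,-1)
3. t=1 → B at (3,0); v=(3,1)
4. t=1/3 → R at (4,1/3); v=(-3,1)
5. t=4/3 → L at (0,5/3); v=(3,1)
6. t=4/3 → R at (4,3); v=(-3,1)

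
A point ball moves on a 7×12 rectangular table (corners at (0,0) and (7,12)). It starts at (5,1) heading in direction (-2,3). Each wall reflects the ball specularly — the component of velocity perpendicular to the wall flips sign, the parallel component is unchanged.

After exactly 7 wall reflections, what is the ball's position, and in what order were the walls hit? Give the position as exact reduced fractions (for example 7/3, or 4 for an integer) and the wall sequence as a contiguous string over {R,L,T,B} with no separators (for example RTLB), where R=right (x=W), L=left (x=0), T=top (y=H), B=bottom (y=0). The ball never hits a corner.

Final position: (7,8)
Wall sequence: LTRBLTR

1. t=5/2 → L at (0,17/2); v=(2,3)
2. t=7/6 → T at (7/3,12); v=(2,-3)
3. t=7/3 → R at (7,5); v=(-2,-3)
4. t=5/3 → B at (11/3,0); v=(-2,3)
5. t=11/6 → L at (0,11/2); v=(2,3)
6. t=13/6 → T at (13/3,12); v=(2,-3)
7. t=4/3 → R at (7,8); v=(-2,-3)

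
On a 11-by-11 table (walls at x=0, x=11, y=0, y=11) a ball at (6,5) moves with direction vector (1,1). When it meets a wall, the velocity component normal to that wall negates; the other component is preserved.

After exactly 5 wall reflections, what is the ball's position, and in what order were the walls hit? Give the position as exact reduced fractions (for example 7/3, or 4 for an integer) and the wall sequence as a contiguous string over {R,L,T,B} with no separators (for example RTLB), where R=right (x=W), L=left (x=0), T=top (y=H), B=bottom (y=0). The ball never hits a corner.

Final position: (11,10)
Wall sequence: RTLBR

1. t=5 → R at (11,10); v=(-1,1)
2. t=1 → T at (10,11); v=(-1,-1)
3. t=10 → L at (0,1); v=(1,-1)
4. t=1 → B at (1,0); v=(1,1)
5. t=10 → R at (11,10); v=(-1,1)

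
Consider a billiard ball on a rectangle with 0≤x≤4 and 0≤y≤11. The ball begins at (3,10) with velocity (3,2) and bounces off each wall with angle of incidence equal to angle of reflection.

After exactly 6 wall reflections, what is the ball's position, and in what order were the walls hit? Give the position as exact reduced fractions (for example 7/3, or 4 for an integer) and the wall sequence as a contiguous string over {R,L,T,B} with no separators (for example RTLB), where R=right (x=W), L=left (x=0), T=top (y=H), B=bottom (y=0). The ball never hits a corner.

1. t=1/3 → R at (4,32/3); v=(-3,2)
2. t=1/6 → T at (7/2,11); v=(-3,-2)
3. t=7/6 → L at (0,26/3); v=(3,-2)
4. t=4/3 → R at (4,6); v=(-3,-2)
5. t=4/3 → L at (0,10/3); v=(3,-2)
6. t=4/3 → R at (4,2/3); v=(-3,-2)

Final position: (4,2/3)
Wall sequence: RTLRLR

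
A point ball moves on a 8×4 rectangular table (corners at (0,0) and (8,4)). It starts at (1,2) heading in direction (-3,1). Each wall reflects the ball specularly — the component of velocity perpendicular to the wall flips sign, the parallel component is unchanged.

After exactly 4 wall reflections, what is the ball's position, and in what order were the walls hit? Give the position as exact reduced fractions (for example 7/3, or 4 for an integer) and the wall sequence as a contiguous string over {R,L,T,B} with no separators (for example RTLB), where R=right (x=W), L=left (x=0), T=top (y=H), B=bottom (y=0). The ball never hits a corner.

Final position: (0,1/3)
Wall sequence: LTRL

1. t=1/3 → L at (0,7/3); v=(3,1)
2. t=5/3 → T at (5,4); v=(3,-1)
3. t=1 → R at (8,3); v=(-3,-1)
4. t=8/3 → L at (0,1/3); v=(3,-1)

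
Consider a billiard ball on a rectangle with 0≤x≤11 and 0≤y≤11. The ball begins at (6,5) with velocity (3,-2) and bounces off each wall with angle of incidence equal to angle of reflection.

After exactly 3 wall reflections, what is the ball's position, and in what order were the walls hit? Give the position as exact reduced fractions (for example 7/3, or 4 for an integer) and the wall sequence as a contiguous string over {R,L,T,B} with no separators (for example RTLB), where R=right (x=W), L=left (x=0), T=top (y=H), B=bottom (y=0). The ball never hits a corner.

1. t=5/3 → R at (11,5/3); v=(-3,-2)
2. t=5/6 → B at (17/2,0); v=(-3,2)
3. t=17/6 → L at (0,17/3); v=(3,2)

Final position: (0,17/3)
Wall sequence: RBL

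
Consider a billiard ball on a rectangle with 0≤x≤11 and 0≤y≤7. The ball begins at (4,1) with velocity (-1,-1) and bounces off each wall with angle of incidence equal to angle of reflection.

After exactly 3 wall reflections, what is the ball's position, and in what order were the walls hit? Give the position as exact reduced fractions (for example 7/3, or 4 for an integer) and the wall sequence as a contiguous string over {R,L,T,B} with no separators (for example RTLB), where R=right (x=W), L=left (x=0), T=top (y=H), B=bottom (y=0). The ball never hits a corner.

Final position: (4,7)
Wall sequence: BLT

1. t=1 → B at (3,0); v=(-1,1)
2. t=3 → L at (0,3); v=(1,1)
3. t=4 → T at (4,7); v=(1,-1)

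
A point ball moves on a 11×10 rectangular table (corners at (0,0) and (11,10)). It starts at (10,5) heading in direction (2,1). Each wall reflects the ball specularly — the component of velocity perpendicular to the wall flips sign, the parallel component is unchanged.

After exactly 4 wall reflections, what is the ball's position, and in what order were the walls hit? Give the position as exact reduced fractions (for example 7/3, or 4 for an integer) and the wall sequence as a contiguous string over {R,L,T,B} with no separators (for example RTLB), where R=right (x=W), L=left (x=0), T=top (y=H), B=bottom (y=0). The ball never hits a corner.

Final position: (11,7/2)
Wall sequence: RTLR

1. t=1/2 → R at (11,11/2); v=(-2,1)
2. t=9/2 → T at (2,10); v=(-2,-1)
3. t=1 → L at (0,9); v=(2,-1)
4. t=11/2 → R at (11,7/2); v=(-2,-1)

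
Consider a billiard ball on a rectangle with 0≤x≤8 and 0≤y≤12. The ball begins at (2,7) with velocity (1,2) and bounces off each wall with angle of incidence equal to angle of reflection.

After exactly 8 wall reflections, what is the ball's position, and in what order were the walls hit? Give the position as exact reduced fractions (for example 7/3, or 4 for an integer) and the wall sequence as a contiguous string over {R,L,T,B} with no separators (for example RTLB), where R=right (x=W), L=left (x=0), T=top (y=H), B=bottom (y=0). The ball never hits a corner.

1. t=5/2 → T at (9/2,12); v=(1,-2)
2. t=7/2 → R at (8,5); v=(-1,-2)
3. t=5/2 → B at (11/2,0); v=(-1,2)
4. t=11/2 → L at (0,11); v=(1,2)
5. t=1/2 → T at (1/2,12); v=(1,-2)
6. t=6 → B at (13/2,0); v=(1,2)
7. t=3/2 → R at (8,3); v=(-1,2)
8. t=9/2 → T at (7/2,12); v=(-1,-2)

Final position: (7/2,12)
Wall sequence: TRBLTBRT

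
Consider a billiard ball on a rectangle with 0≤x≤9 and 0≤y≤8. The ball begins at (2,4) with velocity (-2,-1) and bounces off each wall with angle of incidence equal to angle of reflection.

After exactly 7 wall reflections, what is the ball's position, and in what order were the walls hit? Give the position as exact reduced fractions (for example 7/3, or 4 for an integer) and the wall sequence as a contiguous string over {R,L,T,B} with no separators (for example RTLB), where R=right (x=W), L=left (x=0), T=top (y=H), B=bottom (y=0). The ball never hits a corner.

1. t=1 → L at (0,3); v=(2,-1)
2. t=3 → B at (6,0); v=(2,1)
3. t=3/2 → R at (9,3/2); v=(-2,1)
4. t=9/2 → L at (0,6); v=(2,1)
5. t=2 → T at (4,8); v=(2,-1)
6. t=5/2 → R at (9,11/2); v=(-2,-1)
7. t=9/2 → L at (0,1); v=(2,-1)

Final position: (0,1)
Wall sequence: LBRLTRL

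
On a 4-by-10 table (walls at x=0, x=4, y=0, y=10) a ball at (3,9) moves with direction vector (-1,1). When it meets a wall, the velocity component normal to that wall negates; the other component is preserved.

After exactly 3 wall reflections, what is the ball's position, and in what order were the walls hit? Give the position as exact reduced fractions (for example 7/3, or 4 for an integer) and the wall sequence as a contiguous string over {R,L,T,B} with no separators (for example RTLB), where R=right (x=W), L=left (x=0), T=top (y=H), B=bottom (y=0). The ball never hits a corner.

1. t=1 → T at (2,10); v=(-1,-1)
2. t=2 → L at (0,8); v=(1,-1)
3. t=4 → R at (4,4); v=(-1,-1)

Final position: (4,4)
Wall sequence: TLR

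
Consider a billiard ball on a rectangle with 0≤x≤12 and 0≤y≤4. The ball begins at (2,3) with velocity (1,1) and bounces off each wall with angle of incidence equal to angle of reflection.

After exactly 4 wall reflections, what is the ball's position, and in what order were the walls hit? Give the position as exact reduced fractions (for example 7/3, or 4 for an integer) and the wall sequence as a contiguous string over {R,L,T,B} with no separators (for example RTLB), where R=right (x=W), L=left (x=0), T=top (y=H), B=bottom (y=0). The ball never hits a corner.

Final position: (12,3)
Wall sequence: TBTR

1. t=1 → T at (3,4); v=(1,-1)
2. t=4 → B at (7,0); v=(1,1)
3. t=4 → T at (11,4); v=(1,-1)
4. t=1 → R at (12,3); v=(-1,-1)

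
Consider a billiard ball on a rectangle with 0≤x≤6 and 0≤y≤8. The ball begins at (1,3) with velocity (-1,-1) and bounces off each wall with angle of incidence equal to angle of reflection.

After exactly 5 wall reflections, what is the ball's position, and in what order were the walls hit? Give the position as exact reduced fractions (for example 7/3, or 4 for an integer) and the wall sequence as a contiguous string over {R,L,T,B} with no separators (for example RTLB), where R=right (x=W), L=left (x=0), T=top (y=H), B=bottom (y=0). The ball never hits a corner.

Final position: (0,6)
Wall sequence: LBRTL

1. t=1 → L at (0,2); v=(1,-1)
2. t=2 → B at (2,0); v=(1,1)
3. t=4 → R at (6,4); v=(-1,1)
4. t=4 → T at (2,8); v=(-1,-1)
5. t=2 → L at (0,6); v=(1,-1)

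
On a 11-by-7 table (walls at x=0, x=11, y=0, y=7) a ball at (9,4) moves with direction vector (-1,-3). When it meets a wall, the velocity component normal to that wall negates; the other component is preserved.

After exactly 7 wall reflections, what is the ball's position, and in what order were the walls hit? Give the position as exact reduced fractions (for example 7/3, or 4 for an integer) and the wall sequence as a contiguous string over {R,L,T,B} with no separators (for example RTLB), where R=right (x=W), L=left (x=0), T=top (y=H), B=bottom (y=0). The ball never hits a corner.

Final position: (4,7)
Wall sequence: BTBTLBT

1. t=4/3 → B at (23/3,0); v=(-1,3)
2. t=7/3 → T at (16/3,7); v=(-1,-3)
3. t=7/3 → B at (3,0); v=(-1,3)
4. t=7/3 → T at (2/3,7); v=(-1,-3)
5. t=2/3 → L at (0,5); v=(1,-3)
6. t=5/3 → B at (5/3,0); v=(1,3)
7. t=7/3 → T at (4,7); v=(1,-3)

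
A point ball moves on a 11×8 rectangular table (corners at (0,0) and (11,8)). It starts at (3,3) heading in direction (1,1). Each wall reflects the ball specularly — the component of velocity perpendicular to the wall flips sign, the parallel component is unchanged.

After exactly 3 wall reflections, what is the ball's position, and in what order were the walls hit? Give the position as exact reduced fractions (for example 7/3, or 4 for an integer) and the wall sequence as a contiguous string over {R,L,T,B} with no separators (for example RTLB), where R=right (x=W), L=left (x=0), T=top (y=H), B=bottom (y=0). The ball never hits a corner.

1. t=5 → T at (8,8); v=(1,-1)
2. t=3 → R at (11,5); v=(-1,-1)
3. t=5 → B at (6,0); v=(-1,1)

Final position: (6,0)
Wall sequence: TRB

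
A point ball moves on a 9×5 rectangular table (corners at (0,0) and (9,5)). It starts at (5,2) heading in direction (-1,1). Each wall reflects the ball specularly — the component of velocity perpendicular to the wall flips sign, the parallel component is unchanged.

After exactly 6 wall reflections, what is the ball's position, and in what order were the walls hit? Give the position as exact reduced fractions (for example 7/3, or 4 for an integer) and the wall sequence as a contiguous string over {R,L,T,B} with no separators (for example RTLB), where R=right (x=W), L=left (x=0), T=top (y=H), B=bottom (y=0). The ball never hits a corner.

1. t=3 → T at (2,5); v=(-1,-1)
2. t=2 → L at (0,3); v=(1,-1)
3. t=3 → B at (3,0); v=(1,1)
4. t=5 → T at (8,5); v=(1,-1)
5. t=1 → R at (9,4); v=(-1,-1)
6. t=4 → B at (5,0); v=(-1,1)

Final position: (5,0)
Wall sequence: TLBTRB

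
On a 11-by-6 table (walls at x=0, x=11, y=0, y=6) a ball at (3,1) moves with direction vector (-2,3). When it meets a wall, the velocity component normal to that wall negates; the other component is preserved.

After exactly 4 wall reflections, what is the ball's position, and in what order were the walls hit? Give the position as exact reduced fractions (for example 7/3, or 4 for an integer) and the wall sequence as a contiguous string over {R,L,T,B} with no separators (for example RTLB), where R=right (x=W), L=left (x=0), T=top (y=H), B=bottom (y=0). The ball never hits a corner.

1. t=3/2 → L at (0,11/2); v=(2,3)
2. t=1/6 → T at (1/3,6); v=(2,-3)
3. t=2 → B at (13/3,0); v=(2,3)
4. t=2 → T at (25/3,6); v=(2,-3)

Final position: (25/3,6)
Wall sequence: LTBT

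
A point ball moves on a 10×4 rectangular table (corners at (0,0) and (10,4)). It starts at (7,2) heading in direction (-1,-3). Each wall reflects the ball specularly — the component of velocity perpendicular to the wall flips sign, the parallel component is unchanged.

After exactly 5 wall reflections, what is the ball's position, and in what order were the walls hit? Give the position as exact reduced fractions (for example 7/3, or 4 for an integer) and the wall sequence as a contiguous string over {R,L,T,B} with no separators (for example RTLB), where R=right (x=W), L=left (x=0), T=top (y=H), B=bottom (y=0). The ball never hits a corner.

Final position: (1,0)
Wall sequence: BTBTB

1. t=2/3 → B at (19/3,0); v=(-1,3)
2. t=4/3 → T at (5,4); v=(-1,-3)
3. t=4/3 → B at (11/3,0); v=(-1,3)
4. t=4/3 → T at (7/3,4); v=(-1,-3)
5. t=4/3 → B at (1,0); v=(-1,3)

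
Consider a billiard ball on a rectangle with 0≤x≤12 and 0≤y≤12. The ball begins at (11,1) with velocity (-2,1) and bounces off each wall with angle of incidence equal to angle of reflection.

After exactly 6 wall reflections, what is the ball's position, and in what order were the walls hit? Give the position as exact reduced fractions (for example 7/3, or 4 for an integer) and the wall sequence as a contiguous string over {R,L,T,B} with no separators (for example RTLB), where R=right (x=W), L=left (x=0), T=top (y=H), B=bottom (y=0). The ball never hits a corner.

1. t=11/2 → L at (0,13/2); v=(2,1)
2. t=11/2 → T at (11,12); v=(2,-1)
3. t=1/2 → R at (12,23/2); v=(-2,-1)
4. t=6 → L at (0,11/2); v=(2,-1)
5. t=11/2 → B at (11,0); v=(2,1)
6. t=1/2 → R at (12,1/2); v=(-2,1)

Final position: (12,1/2)
Wall sequence: LTRLBR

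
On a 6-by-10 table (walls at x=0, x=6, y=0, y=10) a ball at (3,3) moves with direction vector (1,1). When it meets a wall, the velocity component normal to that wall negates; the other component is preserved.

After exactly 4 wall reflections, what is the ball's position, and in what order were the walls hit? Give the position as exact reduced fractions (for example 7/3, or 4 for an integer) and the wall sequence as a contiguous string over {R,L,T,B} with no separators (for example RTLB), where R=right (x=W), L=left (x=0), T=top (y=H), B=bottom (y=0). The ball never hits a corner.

Final position: (6,2)
Wall sequence: RTLR

1. t=3 → R at (6,6); v=(-1,1)
2. t=4 → T at (2,10); v=(-1,-1)
3. t=2 → L at (0,8); v=(1,-1)
4. t=6 → R at (6,2); v=(-1,-1)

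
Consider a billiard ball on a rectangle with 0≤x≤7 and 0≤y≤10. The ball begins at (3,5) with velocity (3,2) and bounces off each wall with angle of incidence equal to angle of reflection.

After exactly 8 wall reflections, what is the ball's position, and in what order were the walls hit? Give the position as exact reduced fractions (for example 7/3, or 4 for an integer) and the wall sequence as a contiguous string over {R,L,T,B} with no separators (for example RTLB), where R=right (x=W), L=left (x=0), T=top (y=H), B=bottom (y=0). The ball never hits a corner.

Final position: (3/2,10)
Wall sequence: RTLRBLRT

1. t=4/3 → R at (7,23/3); v=(-3,2)
2. t=7/6 → T at (7/2,10); v=(-3,-2)
3. t=7/6 → L at (0,23/3); v=(3,-2)
4. t=7/3 → R at (7,3); v=(-3,-2)
5. t=3/2 → B at (5/2,0); v=(-3,2)
6. t=5/6 → L at (0,5/3); v=(3,2)
7. t=7/3 → R at (7,19/3); v=(-3,2)
8. t=11/6 → T at (3/2,10); v=(-3,-2)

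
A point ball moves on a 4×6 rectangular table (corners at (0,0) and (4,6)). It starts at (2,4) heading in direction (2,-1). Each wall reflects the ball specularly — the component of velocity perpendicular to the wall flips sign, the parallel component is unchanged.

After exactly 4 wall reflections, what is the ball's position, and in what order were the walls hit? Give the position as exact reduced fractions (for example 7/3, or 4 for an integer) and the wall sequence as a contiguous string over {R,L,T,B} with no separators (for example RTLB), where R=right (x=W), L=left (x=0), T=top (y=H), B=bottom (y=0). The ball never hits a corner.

1. t=1 → R at (4,3); v=(-2,-1)
2. t=2 → L at (0,1); v=(2,-1)
3. t=1 → B at (2,0); v=(2,1)
4. t=1 → R at (4,1); v=(-2,1)

Final position: (4,1)
Wall sequence: RLBR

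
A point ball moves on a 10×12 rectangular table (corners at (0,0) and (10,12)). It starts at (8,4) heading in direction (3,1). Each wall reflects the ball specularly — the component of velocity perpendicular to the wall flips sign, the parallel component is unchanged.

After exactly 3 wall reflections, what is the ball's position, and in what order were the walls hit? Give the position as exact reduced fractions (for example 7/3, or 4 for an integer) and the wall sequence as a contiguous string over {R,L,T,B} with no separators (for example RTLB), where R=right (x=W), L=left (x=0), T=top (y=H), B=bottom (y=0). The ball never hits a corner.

Final position: (10,34/3)
Wall sequence: RLR

1. t=2/3 → R at (10,14/3); v=(-3,1)
2. t=10/3 → L at (0,8); v=(3,1)
3. t=10/3 → R at (10,34/3); v=(-3,1)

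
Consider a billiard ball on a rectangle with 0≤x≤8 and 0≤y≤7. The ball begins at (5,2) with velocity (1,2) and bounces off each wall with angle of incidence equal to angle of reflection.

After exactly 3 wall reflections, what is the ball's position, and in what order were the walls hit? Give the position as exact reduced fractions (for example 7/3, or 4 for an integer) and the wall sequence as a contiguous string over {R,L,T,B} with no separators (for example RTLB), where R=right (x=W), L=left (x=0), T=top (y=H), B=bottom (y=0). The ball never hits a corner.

1. t=5/2 → T at (15/2,7); v=(1,-2)
2. t=1/2 → R at (8,6); v=(-1,-2)
3. t=3 → B at (5,0); v=(-1,2)

Final position: (5,0)
Wall sequence: TRB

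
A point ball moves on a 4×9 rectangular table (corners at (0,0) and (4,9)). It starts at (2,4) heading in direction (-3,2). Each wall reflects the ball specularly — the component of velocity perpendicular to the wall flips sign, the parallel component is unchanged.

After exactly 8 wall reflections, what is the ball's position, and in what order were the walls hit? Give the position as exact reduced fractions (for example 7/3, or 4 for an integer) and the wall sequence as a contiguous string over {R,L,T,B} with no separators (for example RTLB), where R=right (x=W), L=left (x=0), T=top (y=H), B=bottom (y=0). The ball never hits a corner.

1. t=2/3 → L at (0,16/3); v=(3,2)
2. t=4/3 → R at (4,8); v=(-3,2)
3. t=1/2 → T at (5/2,9); v=(-3,-2)
4. t=5/6 → L at (0,22/3); v=(3,-2)
5. t=4/3 → R at (4,14/3); v=(-3,-2)
6. t=4/3 → L at (0,2); v=(3,-2)
7. t=1 → B at (3,0); v=(3,2)
8. t=1/3 → R at (4,2/3); v=(-3,2)

Final position: (4,2/3)
Wall sequence: LRTLRLBR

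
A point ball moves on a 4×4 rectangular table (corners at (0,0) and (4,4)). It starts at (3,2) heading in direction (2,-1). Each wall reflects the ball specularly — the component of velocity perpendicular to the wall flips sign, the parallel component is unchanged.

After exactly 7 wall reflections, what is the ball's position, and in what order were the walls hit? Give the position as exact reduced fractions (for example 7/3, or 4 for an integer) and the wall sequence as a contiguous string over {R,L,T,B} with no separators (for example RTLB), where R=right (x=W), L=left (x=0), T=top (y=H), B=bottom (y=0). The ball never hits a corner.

1. t=1/2 → R at (4,3/2); v=(-2,-1)
2. t=3/2 → B at (1,0); v=(-2,1)
3. t=1/2 → L at (0,1/2); v=(2,1)
4. t=2 → R at (4,5/2); v=(-2,1)
5. t=3/2 → T at (1,4); v=(-2,-1)
6. t=1/2 → L at (0,7/2); v=(2,-1)
7. t=2 → R at (4,3/2); v=(-2,-1)

Final position: (4,3/2)
Wall sequence: RBLRTLR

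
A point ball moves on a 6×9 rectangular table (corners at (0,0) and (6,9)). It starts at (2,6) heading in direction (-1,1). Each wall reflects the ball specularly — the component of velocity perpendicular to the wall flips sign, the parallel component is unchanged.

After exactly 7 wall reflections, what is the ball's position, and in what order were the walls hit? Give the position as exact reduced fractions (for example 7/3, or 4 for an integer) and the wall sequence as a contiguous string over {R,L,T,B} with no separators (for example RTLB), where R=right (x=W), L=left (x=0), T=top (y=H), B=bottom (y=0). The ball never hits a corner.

Final position: (5,9)
Wall sequence: LTRBLRT

1. t=2 → L at (0,8); v=(1,1)
2. t=1 → T at (1,9); v=(1,-1)
3. t=5 → R at (6,4); v=(-1,-1)
4. t=4 → B at (2,0); v=(-1,1)
5. t=2 → L at (0,2); v=(1,1)
6. t=6 → R at (6,8); v=(-1,1)
7. t=1 → T at (5,9); v=(-1,-1)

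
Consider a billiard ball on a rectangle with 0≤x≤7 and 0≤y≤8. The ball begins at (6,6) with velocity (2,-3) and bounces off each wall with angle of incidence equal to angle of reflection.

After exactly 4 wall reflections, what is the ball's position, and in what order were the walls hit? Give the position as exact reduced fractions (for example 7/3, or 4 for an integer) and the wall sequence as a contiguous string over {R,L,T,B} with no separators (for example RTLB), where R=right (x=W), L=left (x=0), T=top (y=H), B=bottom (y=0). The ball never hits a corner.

Final position: (4/3,8)
Wall sequence: RBLT

1. t=1/2 → R at (7,9/2); v=(-2,-3)
2. t=3/2 → B at (4,0); v=(-2,3)
3. t=2 → L at (0,6); v=(2,3)
4. t=2/3 → T at (4/3,8); v=(2,-3)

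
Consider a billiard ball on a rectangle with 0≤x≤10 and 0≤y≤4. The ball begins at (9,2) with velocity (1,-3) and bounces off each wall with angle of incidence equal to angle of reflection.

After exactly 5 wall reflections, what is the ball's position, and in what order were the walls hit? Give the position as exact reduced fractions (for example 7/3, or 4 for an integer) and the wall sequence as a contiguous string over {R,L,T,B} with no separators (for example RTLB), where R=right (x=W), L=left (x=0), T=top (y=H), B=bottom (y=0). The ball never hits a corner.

1. t=2/3 → B at (29/3,0); v=(1,3)
2. t=1/3 → R at (10,1); v=(-1,3)
3. t=1 → T at (9,4); v=(-1,-3)
4. t=4/3 → B at (23/3,0); v=(-1,3)
5. t=4/3 → T at (19/3,4); v=(-1,-3)

Final position: (19/3,4)
Wall sequence: BRTBT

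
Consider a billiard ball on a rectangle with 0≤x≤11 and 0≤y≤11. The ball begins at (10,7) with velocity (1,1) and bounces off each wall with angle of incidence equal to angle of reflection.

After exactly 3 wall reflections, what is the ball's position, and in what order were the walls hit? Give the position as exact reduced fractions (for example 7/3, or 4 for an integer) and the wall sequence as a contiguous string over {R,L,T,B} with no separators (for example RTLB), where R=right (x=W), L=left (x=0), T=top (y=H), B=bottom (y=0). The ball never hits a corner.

1. t=1 → R at (11,8); v=(-1,1)
2. t=3 → T at (8,11); v=(-1,-1)
3. t=8 → L at (0,3); v=(1,-1)

Final position: (0,3)
Wall sequence: RTL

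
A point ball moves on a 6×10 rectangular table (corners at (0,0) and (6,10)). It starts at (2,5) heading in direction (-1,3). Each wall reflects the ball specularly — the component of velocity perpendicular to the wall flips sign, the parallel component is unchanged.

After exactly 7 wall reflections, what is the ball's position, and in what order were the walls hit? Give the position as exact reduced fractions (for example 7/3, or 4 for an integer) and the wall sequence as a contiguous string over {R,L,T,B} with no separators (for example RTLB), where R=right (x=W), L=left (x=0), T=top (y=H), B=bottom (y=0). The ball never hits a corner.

1. t=5/3 → T at (1/3,10); v=(-1,-3)
2. t=1/3 → L at (0,9); v=(1,-3)
3. t=3 → B at (3,0); v=(1,3)
4. t=3 → R at (6,9); v=(-1,3)
5. t=1/3 → T at (17/3,10); v=(-1,-3)
6. t=10/3 → B at (7/3,0); v=(-1,3)
7. t=7/3 → L at (0,7); v=(1,3)

Final position: (0,7)
Wall sequence: TLBRTBL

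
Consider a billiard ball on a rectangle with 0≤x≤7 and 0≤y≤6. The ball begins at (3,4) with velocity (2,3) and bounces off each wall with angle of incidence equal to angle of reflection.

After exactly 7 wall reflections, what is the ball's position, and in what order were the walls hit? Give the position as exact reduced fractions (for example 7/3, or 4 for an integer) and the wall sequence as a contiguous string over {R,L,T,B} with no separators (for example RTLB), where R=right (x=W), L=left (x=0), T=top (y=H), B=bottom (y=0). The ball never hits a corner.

Final position: (19/3,6)
Wall sequence: TRBTLBT

1. t=2/3 → T at (13/3,6); v=(2,-3)
2. t=4/3 → R at (7,2); v=(-2,-3)
3. t=2/3 → B at (17/3,0); v=(-2,3)
4. t=2 → T at (5/3,6); v=(-2,-3)
5. t=5/6 → L at (0,7/2); v=(2,-3)
6. t=7/6 → B at (7/3,0); v=(2,3)
7. t=2 → T at (19/3,6); v=(2,-3)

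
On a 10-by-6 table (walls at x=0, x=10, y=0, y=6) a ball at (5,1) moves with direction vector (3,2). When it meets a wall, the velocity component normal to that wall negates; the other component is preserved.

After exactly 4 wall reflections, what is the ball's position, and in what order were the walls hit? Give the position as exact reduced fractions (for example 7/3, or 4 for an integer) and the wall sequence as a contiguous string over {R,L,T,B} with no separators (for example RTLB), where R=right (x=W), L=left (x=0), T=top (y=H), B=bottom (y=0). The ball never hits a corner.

Final position: (3/2,0)
Wall sequence: RTLB

1. t=5/3 → R at (10,13/3); v=(-3,2)
2. t=5/6 → T at (15/2,6); v=(-3,-2)
3. t=5/2 → L at (0,1); v=(3,-2)
4. t=1/2 → B at (3/2,0); v=(3,2)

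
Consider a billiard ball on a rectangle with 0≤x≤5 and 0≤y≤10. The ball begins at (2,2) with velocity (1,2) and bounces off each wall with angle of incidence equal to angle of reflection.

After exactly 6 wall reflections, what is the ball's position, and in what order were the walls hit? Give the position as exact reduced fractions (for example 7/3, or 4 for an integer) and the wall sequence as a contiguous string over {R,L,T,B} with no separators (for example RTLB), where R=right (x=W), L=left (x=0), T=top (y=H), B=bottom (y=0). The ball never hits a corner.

1. t=3 → R at (5,8); v=(-1,2)
2. t=1 → T at (4,10); v=(-1,-2)
3. t=4 → L at (0,2); v=(1,-2)
4. t=1 → B at (1,0); v=(1,2)
5. t=4 → R at (5,8); v=(-1,2)
6. t=1 → T at (4,10); v=(-1,-2)

Final position: (4,10)
Wall sequence: RTLBRT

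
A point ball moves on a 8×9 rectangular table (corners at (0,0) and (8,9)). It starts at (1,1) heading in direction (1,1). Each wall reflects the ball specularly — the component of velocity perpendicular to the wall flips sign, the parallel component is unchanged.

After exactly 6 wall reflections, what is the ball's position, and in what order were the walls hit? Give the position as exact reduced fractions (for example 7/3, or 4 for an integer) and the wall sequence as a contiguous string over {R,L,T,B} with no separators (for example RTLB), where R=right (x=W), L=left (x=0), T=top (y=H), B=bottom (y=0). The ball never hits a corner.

Final position: (5,9)
Wall sequence: RTLBRT

1. t=7 → R at (8,8); v=(-1,1)
2. t=1 → T at (7,9); v=(-1,-1)
3. t=7 → L at (0,2); v=(1,-1)
4. t=2 → B at (2,0); v=(1,1)
5. t=6 → R at (8,6); v=(-1,1)
6. t=3 → T at (5,9); v=(-1,-1)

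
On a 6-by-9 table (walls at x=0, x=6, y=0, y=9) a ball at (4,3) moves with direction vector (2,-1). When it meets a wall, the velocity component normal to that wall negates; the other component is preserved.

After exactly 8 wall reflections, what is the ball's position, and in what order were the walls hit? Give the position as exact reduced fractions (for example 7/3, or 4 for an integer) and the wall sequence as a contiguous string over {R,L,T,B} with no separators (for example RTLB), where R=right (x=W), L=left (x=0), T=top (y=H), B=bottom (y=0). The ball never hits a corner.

1. t=1 → R at (6,2); v=(-2,-1)
2. t=2 → B at (2,0); v=(-2,1)
3. t=1 → L at (0,1); v=(2,1)
4. t=3 → R at (6,4); v=(-2,1)
5. t=3 → L at (0,7); v=(2,1)
6. t=2 → T at (4,9); v=(2,-1)
7. t=1 → R at (6,8); v=(-2,-1)
8. t=3 → L at (0,5); v=(2,-1)

Final position: (0,5)
Wall sequence: RBLRLTRL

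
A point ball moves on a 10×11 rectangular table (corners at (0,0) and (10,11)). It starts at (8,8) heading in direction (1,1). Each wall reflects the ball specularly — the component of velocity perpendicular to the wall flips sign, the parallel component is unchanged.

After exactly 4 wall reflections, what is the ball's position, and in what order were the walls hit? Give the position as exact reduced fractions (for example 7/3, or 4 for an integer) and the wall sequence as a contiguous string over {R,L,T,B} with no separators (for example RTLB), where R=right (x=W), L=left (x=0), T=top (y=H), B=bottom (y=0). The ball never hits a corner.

1. t=2 → R at (10,10); v=(-1,1)
2. t=1 → T at (9,11); v=(-1,-1)
3. t=9 → L at (0,2); v=(1,-1)
4. t=2 → B at (2,0); v=(1,1)

Final position: (2,0)
Wall sequence: RTLB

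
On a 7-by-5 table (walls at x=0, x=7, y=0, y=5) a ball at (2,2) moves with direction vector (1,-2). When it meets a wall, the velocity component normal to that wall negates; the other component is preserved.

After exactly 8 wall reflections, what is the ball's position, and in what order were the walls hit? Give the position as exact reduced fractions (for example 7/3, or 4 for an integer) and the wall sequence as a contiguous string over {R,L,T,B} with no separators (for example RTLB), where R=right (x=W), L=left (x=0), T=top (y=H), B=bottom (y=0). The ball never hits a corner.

1. t=1 → B at (3,0); v=(1,2)
2. t=5/2 → T at (11/2,5); v=(1,-2)
3. t=3/2 → R at (7,2); v=(-1,-2)
4. t=1 → B at (6,0); v=(-1,2)
5. t=5/2 → T at (7/2,5); v=(-1,-2)
6. t=5/2 → B at (1,0); v=(-1,2)
7. t=1 → L at (0,2); v=(1,2)
8. t=3/2 → T at (3/2,5); v=(1,-2)

Final position: (3/2,5)
Wall sequence: BTRBTBLT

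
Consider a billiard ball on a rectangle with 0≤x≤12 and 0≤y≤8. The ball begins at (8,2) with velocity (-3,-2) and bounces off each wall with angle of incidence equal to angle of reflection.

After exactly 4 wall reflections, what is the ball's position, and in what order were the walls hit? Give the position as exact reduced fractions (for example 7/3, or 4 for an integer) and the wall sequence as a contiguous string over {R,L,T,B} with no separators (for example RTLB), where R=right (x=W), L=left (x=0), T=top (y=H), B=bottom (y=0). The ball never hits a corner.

Final position: (12,14/3)
Wall sequence: BLTR

1. t=1 → B at (5,0); v=(-3,2)
2. t=5/3 → L at (0,10/3); v=(3,2)
3. t=7/3 → T at (7,8); v=(3,-2)
4. t=5/3 → R at (12,14/3); v=(-3,-2)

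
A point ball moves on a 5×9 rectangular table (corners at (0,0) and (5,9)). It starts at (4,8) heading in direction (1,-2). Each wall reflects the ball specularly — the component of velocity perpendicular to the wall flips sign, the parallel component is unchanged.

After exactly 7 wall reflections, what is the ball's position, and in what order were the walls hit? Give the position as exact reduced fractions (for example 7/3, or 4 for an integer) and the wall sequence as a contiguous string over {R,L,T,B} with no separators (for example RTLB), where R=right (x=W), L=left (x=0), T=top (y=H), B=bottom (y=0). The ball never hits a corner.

1. t=1 → R at (5,6); v=(-1,-2)
2. t=3 → B at (2,0); v=(-1,2)
3. t=2 → L at (0,4); v=(1,2)
4. t=5/2 → T at (5/2,9); v=(1,-2)
5. t=5/2 → R at (5,4); v=(-1,-2)
6. t=2 → B at (3,0); v=(-1,2)
7. t=3 → L at (0,6); v=(1,2)

Final position: (0,6)
Wall sequence: RBLTRBL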